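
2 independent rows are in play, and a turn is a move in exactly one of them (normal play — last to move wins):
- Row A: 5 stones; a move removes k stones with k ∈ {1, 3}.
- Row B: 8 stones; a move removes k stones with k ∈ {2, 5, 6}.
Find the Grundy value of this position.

1

Build the Grundy sequence for row A with g(k) = mex{g(k−s) : s ∈ {1, 3}, s ≤ k}:
k:     0  1  2  3  4  5
g(k):  0  1  0  1  0  1
So g(5) = 1.
Build the Grundy sequence for row B with g(k) = mex{g(k−s) : s ∈ {2, 5, 6}, s ≤ k}:
g(0) = mex{} = 0
g(1) = mex{} = 0
g(2) = mex{0} = 1
g(3) = mex{0} = 1
g(4) = mex{1} = 0
g(5) = mex{0,1} = 2
g(6) = mex{0} = 1
g(7) = mex{0,1,2} = 3
g(8) = mex{1} = 0
So g(8) = 0.
The value of a disjunctive sum is the nim-sum of the parts.
Combined value = 1 XOR 0 = 1.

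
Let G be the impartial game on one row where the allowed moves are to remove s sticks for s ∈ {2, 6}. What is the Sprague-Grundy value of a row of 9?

Compute g(0), g(1), … for moves {2, 6}:
g(0) = mex{} = 0
g(1) = mex{} = 0
g(2) = mex{0} = 1
g(3) = mex{0} = 1
g(4) = mex{1} = 0
g(5) = mex{1} = 0
g(6) = mex{0} = 1
g(7) = mex{0} = 1
g(8) = mex{1} = 0
g(9) = mex{1} = 0
So g(9) = 0.

0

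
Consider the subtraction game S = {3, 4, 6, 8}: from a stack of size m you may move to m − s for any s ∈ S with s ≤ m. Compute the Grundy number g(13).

0

Grundy values for subtraction set {3, 4, 6, 8}:
k:     0  1  2  3  4  5  6  7  8  9 10 11 12 13
g(k):  0  0  0  1  1  1  2  2  2  3  3  0  0  0
So g(13) = 0.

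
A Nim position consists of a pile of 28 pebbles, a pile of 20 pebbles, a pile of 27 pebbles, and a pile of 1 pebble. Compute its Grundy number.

18

Nim-sum: 28 ⊕ 20 ⊕ 27 ⊕ 1 = 18.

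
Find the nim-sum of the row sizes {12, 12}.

0

Nim-sum: 12 XOR 12 = 0.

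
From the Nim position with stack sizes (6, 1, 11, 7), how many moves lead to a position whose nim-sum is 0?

1

Nim-sum: 6 ⊕ 1 ⊕ 11 ⊕ 7 = 11.
The overall nim-sum is X = 11. A stack of size p has a winning move iff p XOR X < p (reduce it to p XOR X).
  6: 6 XOR 11 = 13 ≥ 6 — no move.
  1: 1 XOR 11 = 10 ≥ 1 — no move.
  11: 11 XOR 11 = 0 < 11 — winning move (to 0).
  7: 7 XOR 11 = 12 ≥ 7 — no move.
That gives 1 winning move.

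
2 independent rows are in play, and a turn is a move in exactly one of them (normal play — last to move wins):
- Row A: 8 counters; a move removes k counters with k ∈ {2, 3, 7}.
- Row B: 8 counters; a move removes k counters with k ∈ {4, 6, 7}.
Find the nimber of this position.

Build the Grundy sequence for row A with g(k) = mex{g(k−s) : s ∈ {2, 3, 7}, s ≤ k}:
k:     0  1  2  3  4  5  6  7  8
g(k):  0  0  1  1  2  0  0  1  1
So g(8) = 1.
For row B, compute g(0), g(1), … with moves {4, 6, 7}:
g(0) = mex{} = 0
g(1) = mex{} = 0
g(2) = mex{} = 0
g(3) = mex{} = 0
g(4) = mex{0} = 1
g(5) = mex{0} = 1
g(6) = mex{0} = 1
g(7) = mex{0} = 1
g(8) = mex{0,1} = 2
So g(8) = 2.
The value of a disjunctive sum is the nim-sum of the parts.
Combined value = 1 XOR 2 = 3.

3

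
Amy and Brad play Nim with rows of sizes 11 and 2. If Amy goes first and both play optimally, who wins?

Amy wins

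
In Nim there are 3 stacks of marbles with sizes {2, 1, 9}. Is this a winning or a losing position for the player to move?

Winning position

In binary:
  0010  (2)
  0001  (1)
  1001  (9)
  ----
  1010  (10)
The nim-sum is 10 ≠ 0, so this is an N-position: the player to move can win.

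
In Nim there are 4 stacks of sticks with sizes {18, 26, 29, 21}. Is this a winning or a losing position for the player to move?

Nim-sum: 18 ^ 26 ^ 29 ^ 21 = 0.
The nim-sum is 0, so this is a P-position: the player to move is in a losing position under optimal play.

Losing position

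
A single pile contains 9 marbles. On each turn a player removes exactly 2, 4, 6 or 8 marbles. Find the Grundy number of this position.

4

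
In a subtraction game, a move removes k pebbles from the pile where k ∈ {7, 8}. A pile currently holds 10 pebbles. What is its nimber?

1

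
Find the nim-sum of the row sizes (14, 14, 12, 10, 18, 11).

Compute the nim-sum pairwise:
14 ⊕ 14 = 0
0 ⊕ 12 = 12
12 ⊕ 10 = 6
6 ⊕ 18 = 20
20 ⊕ 11 = 31

31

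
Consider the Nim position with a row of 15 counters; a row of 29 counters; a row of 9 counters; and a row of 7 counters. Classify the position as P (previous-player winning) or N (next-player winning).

Bitwise XOR of the heap sizes:
  01111  (15)
  11101  (29)
  01001  (9)
  00111  (7)
  -----
  11100  (28)
The nim-sum is 28 ≠ 0, so this is an N-position: the player to move can win.

N-position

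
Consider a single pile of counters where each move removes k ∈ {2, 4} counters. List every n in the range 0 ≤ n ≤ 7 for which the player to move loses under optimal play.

0, 1, 6, 7

Grundy values for subtraction set {2, 4}:
k:     0  1  2  3  4  5  6  7
g(k):  0  0  1  1  2  2  0  0
The P-positions (g = 0) in 0..7 are 0, 1, 6, 7.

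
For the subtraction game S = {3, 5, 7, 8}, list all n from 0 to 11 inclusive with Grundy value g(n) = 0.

0, 1, 2, 11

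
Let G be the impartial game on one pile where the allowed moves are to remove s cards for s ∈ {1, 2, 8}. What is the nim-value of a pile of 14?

2

Build the Grundy sequence with g(k) = mex{g(k−s) : s ∈ {1, 2, 8}, s ≤ k}:
k:     0  1  2  3  4  5  6  7  8  9 10 11 12 13 14
g(k):  0  1  2  0  1  2  0  1  2  0  1  2  0  1  2
So g(14) = 2.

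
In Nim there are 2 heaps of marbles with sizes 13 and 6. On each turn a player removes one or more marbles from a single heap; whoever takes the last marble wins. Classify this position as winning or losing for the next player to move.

Winning position

In binary:
  1101  (13)
  0110  (6)
  ----
  1011  (11)
The nim-sum is 11 ≠ 0, so this is an N-position: the player to move can win.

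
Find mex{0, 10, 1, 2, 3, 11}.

The values 0, 1, 2, 3 are all present; 4 is the first non-negative integer missing from the set.

4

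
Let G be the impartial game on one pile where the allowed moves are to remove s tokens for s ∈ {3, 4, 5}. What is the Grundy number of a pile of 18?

Grundy values for subtraction set {3, 4, 5}:
k:     0  1  2  3  4  5  6  7  8  9 10 11 12 13 14 15 16 17 18
g(k):  0  0  0  1  1  1  2  2  0  0  0  1  1  1  2  2  0  0  0
So g(18) = 0.

0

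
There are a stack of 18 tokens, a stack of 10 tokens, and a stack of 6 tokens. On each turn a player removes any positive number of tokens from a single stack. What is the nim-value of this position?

Nim-sum: 18 ⊕ 10 ⊕ 6 = 30.

30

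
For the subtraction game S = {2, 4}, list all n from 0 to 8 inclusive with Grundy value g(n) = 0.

0, 1, 6, 7

Compute g(0), g(1), … for moves {2, 4}:
g(0) = mex{} = 0
g(1) = mex{} = 0
g(2) = mex{0} = 1
g(3) = mex{0} = 1
g(4) = mex{0,1} = 2
g(5) = mex{0,1} = 2
g(6) = mex{1,2} = 0
g(7) = mex{1,2} = 0
g(8) = mex{0,2} = 1
The P-positions (g = 0) in 0..8 are 0, 1, 6, 7.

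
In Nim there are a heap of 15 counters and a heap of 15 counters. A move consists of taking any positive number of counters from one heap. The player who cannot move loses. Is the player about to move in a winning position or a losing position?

Compute the nim-sum pairwise:
15 XOR 15 = 0
The nim-sum is 0, so this is a P-position: the player to move is in a losing position under optimal play.

Losing position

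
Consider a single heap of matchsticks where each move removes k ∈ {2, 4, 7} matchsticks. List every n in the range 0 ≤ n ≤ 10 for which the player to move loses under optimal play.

Compute g(0), g(1), … for moves {2, 4, 7}:
k:     0  1  2  3  4  5  6  7  8  9 10
g(k):  0  0  1  1  2  2  0  3  1  0  2
The P-positions (g = 0) in 0..10 are 0, 1, 6, 9.

0, 1, 6, 9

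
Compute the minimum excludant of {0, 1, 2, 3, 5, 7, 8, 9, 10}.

4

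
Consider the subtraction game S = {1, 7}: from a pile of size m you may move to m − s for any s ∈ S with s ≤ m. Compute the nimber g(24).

0

Grundy values for subtraction set {1, 7}:
k:     0  1  2  3  4  5  6  7  8  9 10 11 12 13 14 15 16 17 18 19 20 21 22 23 24
g(k):  0  1  0  1  0  1  0  1  0  1  0  1  0  1  0  1  0  1  0  1  0  1  0  1  0
So g(24) = 0.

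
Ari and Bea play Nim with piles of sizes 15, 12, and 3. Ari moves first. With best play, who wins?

Bea wins

Write each in binary and XOR column by column:
  1111  (15)
  1100  (12)
  0011  (3)
  ----
  0000  (0)
The nim-sum is 0, so this is a P-position: the player to move is in a losing position under optimal play; Ari is about to move from it and so loses — Bea wins.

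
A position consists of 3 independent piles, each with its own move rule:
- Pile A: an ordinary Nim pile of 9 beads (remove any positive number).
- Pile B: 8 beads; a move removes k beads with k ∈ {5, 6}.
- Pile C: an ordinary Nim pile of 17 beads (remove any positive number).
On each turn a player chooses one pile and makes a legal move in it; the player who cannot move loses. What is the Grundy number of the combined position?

Pile A is a plain Nim pile of size 9, so its Grundy value is 9.
For pile B, compute g(0), g(1), … with moves {5, 6}:
k:     0  1  2  3  4  5  6  7  8
g(k):  0  0  0  0  0  1  1  1  1
So g(8) = 1.
Pile C is a plain Nim pile of size 17, so its Grundy value is 17.
By the Sprague-Grundy theorem, the Grundy value of a sum of independent games is the XOR of the component values.
Combined value = 9 XOR 1 XOR 17 = 25.

25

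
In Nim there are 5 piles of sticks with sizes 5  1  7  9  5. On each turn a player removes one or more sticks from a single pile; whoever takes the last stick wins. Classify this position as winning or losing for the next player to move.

Winning position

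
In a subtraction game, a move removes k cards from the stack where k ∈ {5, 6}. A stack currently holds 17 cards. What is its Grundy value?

Grundy values for subtraction set {5, 6}:
k:     0  1  2  3  4  5  6  7  8  9 10 11 12 13 14 15 16 17
g(k):  0  0  0  0  0  1  1  1  1  1  2  0  0  0  0  0  1  1
So g(17) = 1.

1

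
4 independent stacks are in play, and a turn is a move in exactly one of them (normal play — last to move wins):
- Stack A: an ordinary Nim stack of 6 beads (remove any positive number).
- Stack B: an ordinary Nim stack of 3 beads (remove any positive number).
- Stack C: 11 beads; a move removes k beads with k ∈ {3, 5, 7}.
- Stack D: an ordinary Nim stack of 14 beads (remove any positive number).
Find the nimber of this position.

11

Stack A is a plain Nim stack of size 6, so its Grundy value is 6.
Stack B is a plain Nim stack of size 3, so its Grundy value is 3.
For stack C, compute g(0), g(1), … with moves {3, 5, 7}:
k:     0  1  2  3  4  5  6  7  8  9 10 11
g(k):  0  0  0  1  1  1  2  2  2  3  0  0
So g(11) = 0.
Stack D is a plain Nim stack of size 14, so its Grundy value is 14.
By the Sprague-Grundy theorem, the Grundy value of a sum of independent games is the XOR of the component values.
Combined value = 6 XOR 3 XOR 0 XOR 14 = 11.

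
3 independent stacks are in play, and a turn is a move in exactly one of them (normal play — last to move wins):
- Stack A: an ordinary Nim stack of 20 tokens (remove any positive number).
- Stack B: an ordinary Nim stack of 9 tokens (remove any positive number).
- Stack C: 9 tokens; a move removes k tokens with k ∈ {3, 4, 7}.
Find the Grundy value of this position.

30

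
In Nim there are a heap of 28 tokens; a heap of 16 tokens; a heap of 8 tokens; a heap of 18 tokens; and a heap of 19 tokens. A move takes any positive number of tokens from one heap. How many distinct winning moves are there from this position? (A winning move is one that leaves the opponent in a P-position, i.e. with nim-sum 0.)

Nim-sum: 28 ^ 16 ^ 8 ^ 18 ^ 19 = 5.
The overall nim-sum is X = 5. A heap of size p has a winning move iff p XOR X < p (reduce it to p XOR X).
  28: 28 XOR 5 = 25 < 28 — winning move (to 25).
  16: 16 XOR 5 = 21 ≥ 16 — no move.
  8: 8 XOR 5 = 13 ≥ 8 — no move.
  18: 18 XOR 5 = 23 ≥ 18 — no move.
  19: 19 XOR 5 = 22 ≥ 19 — no move.
That gives 1 winning move.

1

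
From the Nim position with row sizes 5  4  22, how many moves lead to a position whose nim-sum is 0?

1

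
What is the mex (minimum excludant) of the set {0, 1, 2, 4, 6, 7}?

The values 0, 1, 2 are all present; 3 is the first non-negative integer missing from the set.

3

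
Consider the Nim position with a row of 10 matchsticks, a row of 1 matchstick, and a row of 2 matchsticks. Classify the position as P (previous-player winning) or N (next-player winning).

Compute the nim-sum pairwise:
10 XOR 1 = 11
11 XOR 2 = 9
The nim-sum is 9 ≠ 0, so this is an N-position: the player to move can win.

N-position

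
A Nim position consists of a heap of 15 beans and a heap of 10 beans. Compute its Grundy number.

Nim-sum: 15 XOR 10 = 5.

5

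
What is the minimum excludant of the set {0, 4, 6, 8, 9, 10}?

1

0 is in the set but 1 is not, so the mex is 1.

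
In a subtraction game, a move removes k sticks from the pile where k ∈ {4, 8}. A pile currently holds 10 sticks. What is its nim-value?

Compute g(0), g(1), … for moves {4, 8}:
g(0) = mex{} = 0
g(1) = mex{} = 0
g(2) = mex{} = 0
g(3) = mex{} = 0
g(4) = mex{0} = 1
g(5) = mex{0} = 1
g(6) = mex{0} = 1
g(7) = mex{0} = 1
g(8) = mex{0,1} = 2
g(9) = mex{0,1} = 2
g(10) = mex{0,1} = 2
So g(10) = 2.

2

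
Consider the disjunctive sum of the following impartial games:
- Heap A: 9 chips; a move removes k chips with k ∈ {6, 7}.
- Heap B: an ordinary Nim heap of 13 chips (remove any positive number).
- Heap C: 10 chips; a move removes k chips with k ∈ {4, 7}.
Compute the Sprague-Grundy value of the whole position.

14

Build the Grundy sequence for heap A with g(k) = mex{g(k−s) : s ∈ {6, 7}, s ≤ k}:
k:     0  1  2  3  4  5  6  7  8  9
g(k):  0  0  0  0  0  0  1  1  1  1
So g(9) = 1.
Heap B is a plain Nim heap of size 13, so its Grundy value is 13.
For heap C, compute g(0), g(1), … with moves {4, 7}:
g(0) = mex{} = 0
g(1) = mex{} = 0
g(2) = mex{} = 0
g(3) = mex{} = 0
g(4) = mex{0} = 1
g(5) = mex{0} = 1
g(6) = mex{0} = 1
g(7) = mex{0} = 1
g(8) = mex{0,1} = 2
g(9) = mex{0,1} = 2
g(10) = mex{0,1} = 2
So g(10) = 2.
The value of a disjunctive sum is the nim-sum of the parts.
Combined value = 1 ⊕ 13 ⊕ 2 = 14.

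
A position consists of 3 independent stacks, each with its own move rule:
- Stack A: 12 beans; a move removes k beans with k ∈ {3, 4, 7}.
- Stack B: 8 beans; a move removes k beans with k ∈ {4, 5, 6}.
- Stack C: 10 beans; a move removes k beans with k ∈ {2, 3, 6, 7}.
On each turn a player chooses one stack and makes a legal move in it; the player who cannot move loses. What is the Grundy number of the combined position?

Grundy values for stack A (subtraction set {3, 4, 7}):
k:     0  1  2  3  4  5  6  7  8  9 10 11 12
g(k):  0  0  0  1  1  1  2  2  2  3  0  0  0
So g(12) = 0.
Grundy values for stack B (subtraction set {4, 5, 6}):
g(0) = mex{} = 0
g(1) = mex{} = 0
g(2) = mex{} = 0
g(3) = mex{} = 0
g(4) = mex{0} = 1
g(5) = mex{0} = 1
g(6) = mex{0} = 1
g(7) = mex{0} = 1
g(8) = mex{0,1} = 2
So g(8) = 2.
For stack C, compute g(0), g(1), … with moves {2, 3, 6, 7}:
k:     0  1  2  3  4  5  6  7  8  9 10
g(k):  0  0  1  1  2  0  3  1  2  0  0
So g(10) = 0.
By the Sprague-Grundy theorem, the Grundy value of a sum of independent games is the XOR of the component values.
Combined value = 0 ⊕ 2 ⊕ 0 = 2.

2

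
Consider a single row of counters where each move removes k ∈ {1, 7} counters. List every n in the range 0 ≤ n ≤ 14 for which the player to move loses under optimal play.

0, 2, 4, 6, 8, 10, 12, 14

Grundy values for subtraction set {1, 7}:
k:     0  1  2  3  4  5  6  7  8  9 10 11 12 13 14
g(k):  0  1  0  1  0  1  0  1  0  1  0  1  0  1  0
The P-positions (g = 0) in 0..14 are 0, 2, 4, 6, 8, 10, 12, 14.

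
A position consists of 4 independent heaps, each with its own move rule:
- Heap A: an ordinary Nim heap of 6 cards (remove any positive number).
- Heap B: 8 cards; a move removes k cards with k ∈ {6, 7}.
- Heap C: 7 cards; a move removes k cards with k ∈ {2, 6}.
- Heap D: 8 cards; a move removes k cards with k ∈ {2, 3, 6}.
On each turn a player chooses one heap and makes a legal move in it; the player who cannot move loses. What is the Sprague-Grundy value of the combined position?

4

Heap A is a plain Nim heap of size 6, so its Grundy value is 6.
For heap B, compute g(0), g(1), … with moves {6, 7}:
g(0) = mex{} = 0
g(1) = mex{} = 0
g(2) = mex{} = 0
g(3) = mex{} = 0
g(4) = mex{} = 0
g(5) = mex{} = 0
g(6) = mex{0} = 1
g(7) = mex{0} = 1
g(8) = mex{0} = 1
So g(8) = 1.
Grundy values for heap C (subtraction set {2, 6}):
k:     0  1  2  3  4  5  6  7
g(k):  0  0  1  1  0  0  1  1
So g(7) = 1.
For heap D, compute g(0), g(1), … with moves {2, 3, 6}:
k:     0  1  2  3  4  5  6  7  8
g(k):  0  0  1  1  2  0  3  1  2
So g(8) = 2.
The value of a disjunctive sum is the nim-sum of the parts.
Combined value = 6 XOR 1 XOR 1 XOR 2 = 4.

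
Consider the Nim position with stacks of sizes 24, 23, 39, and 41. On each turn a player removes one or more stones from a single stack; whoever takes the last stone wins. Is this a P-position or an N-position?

N-position

Nim-sum: 24 ⊕ 23 ⊕ 39 ⊕ 41 = 1.
The nim-sum is 1 ≠ 0, so this is an N-position: the player to move can win.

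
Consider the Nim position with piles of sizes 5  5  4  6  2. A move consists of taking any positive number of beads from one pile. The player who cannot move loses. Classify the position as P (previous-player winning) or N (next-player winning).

P-position

In binary:
  101  (5)
  101  (5)
  100  (4)
  110  (6)
  010  (2)
  ---
  000  (0)
The nim-sum is 0, so this is a P-position: the player to move is in a losing position under optimal play.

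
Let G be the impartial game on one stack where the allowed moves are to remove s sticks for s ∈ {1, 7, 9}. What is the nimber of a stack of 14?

0

Compute g(0), g(1), … for moves {1, 7, 9}:
k:     0  1  2  3  4  5  6  7  8  9 10 11 12 13 14
g(k):  0  1  0  1  0  1  0  1  0  1  0  1  0  1  0
So g(14) = 0.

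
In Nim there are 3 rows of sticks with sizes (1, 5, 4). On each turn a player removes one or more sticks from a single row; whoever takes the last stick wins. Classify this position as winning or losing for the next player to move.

Losing position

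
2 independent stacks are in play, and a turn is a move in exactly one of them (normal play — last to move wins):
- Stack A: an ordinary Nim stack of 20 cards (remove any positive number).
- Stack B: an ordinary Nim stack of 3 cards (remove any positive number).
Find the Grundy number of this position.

23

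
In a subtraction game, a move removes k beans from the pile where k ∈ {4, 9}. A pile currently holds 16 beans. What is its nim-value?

Grundy values for subtraction set {4, 9}:
k:     0  1  2  3  4  5  6  7  8  9 10 11 12 13 14 15 16
g(k):  0  0  0  0  1  1  1  1  0  2  2  2  1  0  0  0  0
So g(16) = 0.

0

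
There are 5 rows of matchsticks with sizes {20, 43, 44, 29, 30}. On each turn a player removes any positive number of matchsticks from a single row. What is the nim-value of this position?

Bitwise XOR of the heap sizes:
  010100  (20)
  101011  (43)
  101100  (44)
  011101  (29)
  011110  (30)
  ------
  010000  (16)

16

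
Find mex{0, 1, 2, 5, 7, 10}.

3

The values 0, 1, 2 are all present; 3 is the first non-negative integer missing from the set.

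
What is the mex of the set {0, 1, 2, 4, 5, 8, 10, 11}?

The values 0, 1, 2 are all present; 3 is the first non-negative integer missing from the set.

3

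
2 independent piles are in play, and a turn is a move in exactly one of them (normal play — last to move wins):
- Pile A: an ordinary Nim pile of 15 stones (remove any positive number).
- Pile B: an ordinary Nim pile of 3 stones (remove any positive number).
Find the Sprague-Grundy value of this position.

Pile A is a plain Nim pile of size 15, so its Grundy value is 15.
Pile B is a plain Nim pile of size 3, so its Grundy value is 3.
The value of a disjunctive sum is the nim-sum of the parts.
Combined value = 15 XOR 3 = 12.

12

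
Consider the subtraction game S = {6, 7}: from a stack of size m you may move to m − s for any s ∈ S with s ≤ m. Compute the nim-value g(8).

Compute g(0), g(1), … for moves {6, 7}:
g(0) = mex{} = 0
g(1) = mex{} = 0
g(2) = mex{} = 0
g(3) = mex{} = 0
g(4) = mex{} = 0
g(5) = mex{} = 0
g(6) = mex{0} = 1
g(7) = mex{0} = 1
g(8) = mex{0} = 1
So g(8) = 1.

1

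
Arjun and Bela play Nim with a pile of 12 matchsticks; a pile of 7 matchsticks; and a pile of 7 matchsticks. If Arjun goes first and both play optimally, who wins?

Nim-sum: 12 XOR 7 XOR 7 = 12.
The nim-sum is 12 ≠ 0, so this is an N-position: the player to move can win; Arjun has a winning move.

Arjun wins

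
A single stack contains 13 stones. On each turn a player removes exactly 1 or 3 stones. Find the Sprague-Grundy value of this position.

1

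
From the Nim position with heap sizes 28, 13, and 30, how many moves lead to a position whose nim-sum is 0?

Nim-sum: 28 ^ 13 ^ 30 = 15.
The overall nim-sum is X = 15. A heap of size p has a winning move iff p XOR X < p (reduce it to p XOR X).
  28: 28 XOR 15 = 19 < 28 — winning move (to 19).
  13: 13 XOR 15 = 2 < 13 — winning move (to 2).
  30: 30 XOR 15 = 17 < 30 — winning move (to 17).
That gives 3 winning moves.

3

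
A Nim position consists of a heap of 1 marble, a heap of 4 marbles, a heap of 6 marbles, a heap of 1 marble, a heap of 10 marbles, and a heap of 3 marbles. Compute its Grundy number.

11

Write each in binary and XOR column by column:
  0001  (1)
  0100  (4)
  0110  (6)
  0001  (1)
  1010  (10)
  0011  (3)
  ----
  1011  (11)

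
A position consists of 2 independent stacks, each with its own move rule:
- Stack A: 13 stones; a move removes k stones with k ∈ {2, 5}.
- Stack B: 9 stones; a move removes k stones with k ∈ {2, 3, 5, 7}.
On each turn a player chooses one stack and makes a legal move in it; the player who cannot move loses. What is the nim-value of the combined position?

Grundy values for stack A (subtraction set {2, 5}):
g(0) = mex{} = 0
g(1) = mex{} = 0
g(2) = mex{0} = 1
g(3) = mex{0} = 1
g(4) = mex{1} = 0
g(5) = mex{0,1} = 2
g(6) = mex{0} = 1
g(7) = mex{1,2} = 0
g(8) = mex{1} = 0
g(9) = mex{0} = 1
g(10) = mex{0,2} = 1
g(11) = mex{1} = 0
g(12) = mex{0,1} = 2
g(13) = mex{0} = 1
So g(13) = 1.
Build the Grundy sequence for stack B with g(k) = mex{g(k−s) : s ∈ {2, 3, 5, 7}, s ≤ k}:
g(0) = mex{} = 0
g(1) = mex{} = 0
g(2) = mex{0} = 1
g(3) = mex{0} = 1
g(4) = mex{0,1} = 2
g(5) = mex{0,1} = 2
g(6) = mex{0,1,2} = 3
g(7) = mex{0,1,2} = 3
g(8) = mex{0,1,2,3} = 4
g(9) = mex{1,2,3} = 0
So g(9) = 0.
The value of a disjunctive sum is the nim-sum of the parts.
Combined value = 1 ⊕ 0 = 1.

1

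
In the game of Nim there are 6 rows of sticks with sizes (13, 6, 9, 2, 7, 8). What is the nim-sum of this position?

15

Compute the nim-sum pairwise:
13 ^ 6 = 11
11 ^ 9 = 2
2 ^ 2 = 0
0 ^ 7 = 7
7 ^ 8 = 15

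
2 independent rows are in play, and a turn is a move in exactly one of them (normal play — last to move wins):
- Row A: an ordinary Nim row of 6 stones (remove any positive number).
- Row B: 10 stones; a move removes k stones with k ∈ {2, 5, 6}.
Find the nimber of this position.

Row A is a plain Nim row of size 6, so its Grundy value is 6.
For row B, compute g(0), g(1), … with moves {2, 5, 6}:
k:     0  1  2  3  4  5  6  7  8  9 10
g(k):  0  0  1  1  0  2  1  3  0  2  1
So g(10) = 1.
By the Sprague-Grundy theorem, the Grundy value of a sum of independent games is the XOR of the component values.
Combined value = 6 XOR 1 = 7.

7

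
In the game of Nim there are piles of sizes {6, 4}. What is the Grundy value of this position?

Compute the nim-sum pairwise:
6 ⊕ 4 = 2

2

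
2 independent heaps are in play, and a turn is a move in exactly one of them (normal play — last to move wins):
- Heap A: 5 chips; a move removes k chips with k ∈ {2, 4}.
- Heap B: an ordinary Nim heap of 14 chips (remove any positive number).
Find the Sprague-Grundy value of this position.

12

For heap A, compute g(0), g(1), … with moves {2, 4}:
g(0) = mex{} = 0
g(1) = mex{} = 0
g(2) = mex{0} = 1
g(3) = mex{0} = 1
g(4) = mex{0,1} = 2
g(5) = mex{0,1} = 2
So g(5) = 2.
Heap B is a plain Nim heap of size 14, so its Grundy value is 14.
The value of a disjunctive sum is the nim-sum of the parts.
Combined value = 2 ⊕ 14 = 12.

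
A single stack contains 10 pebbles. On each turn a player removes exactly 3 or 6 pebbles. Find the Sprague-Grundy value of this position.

Compute g(0), g(1), … for moves {3, 6}:
k:     0  1  2  3  4  5  6  7  8  9 10
g(k):  0  0  0  1  1  1  2  2  2  0  0
So g(10) = 0.

0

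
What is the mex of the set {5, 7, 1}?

0 is not in the set, so the mex is 0.

0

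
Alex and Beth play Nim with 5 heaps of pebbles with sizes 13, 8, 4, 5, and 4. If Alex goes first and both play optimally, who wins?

Beth wins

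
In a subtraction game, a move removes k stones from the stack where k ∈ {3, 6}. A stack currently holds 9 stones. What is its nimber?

0

Build the Grundy sequence with g(k) = mex{g(k−s) : s ∈ {3, 6}, s ≤ k}:
k:     0  1  2  3  4  5  6  7  8  9
g(k):  0  0  0  1  1  1  2  2  2  0
So g(9) = 0.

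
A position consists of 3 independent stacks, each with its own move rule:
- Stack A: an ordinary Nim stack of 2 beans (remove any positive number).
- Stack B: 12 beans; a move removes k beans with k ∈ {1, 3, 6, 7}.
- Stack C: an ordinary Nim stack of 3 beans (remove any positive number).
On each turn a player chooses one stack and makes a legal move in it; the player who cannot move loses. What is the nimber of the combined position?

1

Stack A is a plain Nim stack of size 2, so its Grundy value is 2.
Build the Grundy sequence for stack B with g(k) = mex{g(k−s) : s ∈ {1, 3, 6, 7}, s ≤ k}:
g(0) = mex{} = 0
g(1) = mex{0} = 1
g(2) = mex{1} = 0
g(3) = mex{0} = 1
g(4) = mex{1} = 0
g(5) = mex{0} = 1
g(6) = mex{0,1} = 2
g(7) = mex{0,1,2} = 3
g(8) = mex{0,1,3} = 2
g(9) = mex{0,1,2} = 3
g(10) = mex{0,1,3} = 2
g(11) = mex{0,1,2} = 3
g(12) = mex{1,2,3} = 0
So g(12) = 0.
Stack C is a plain Nim stack of size 3, so its Grundy value is 3.
By the Sprague-Grundy theorem, the Grundy value of a sum of independent games is the XOR of the component values.
Combined value = 2 XOR 0 XOR 3 = 1.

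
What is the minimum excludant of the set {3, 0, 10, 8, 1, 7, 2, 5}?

4

The values 0, 1, 2, 3 are all present; 4 is the first non-negative integer missing from the set.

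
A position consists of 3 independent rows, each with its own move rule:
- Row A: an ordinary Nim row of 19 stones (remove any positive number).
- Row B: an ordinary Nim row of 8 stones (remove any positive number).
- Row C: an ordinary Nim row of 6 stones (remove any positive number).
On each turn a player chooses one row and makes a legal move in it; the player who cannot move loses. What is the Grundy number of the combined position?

29

Row A is a plain Nim row of size 19, so its Grundy value is 19.
Row B is a plain Nim row of size 8, so its Grundy value is 8.
Row C is a plain Nim row of size 6, so its Grundy value is 6.
The value of a disjunctive sum is the nim-sum of the parts.
Combined value = 19 ⊕ 8 ⊕ 6 = 29.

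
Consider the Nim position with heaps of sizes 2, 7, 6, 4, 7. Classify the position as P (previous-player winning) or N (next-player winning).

P-position

Compute the nim-sum pairwise:
2 ⊕ 7 = 5
5 ⊕ 6 = 3
3 ⊕ 4 = 7
7 ⊕ 7 = 0
The nim-sum is 0, so this is a P-position: the player to move is in a losing position under optimal play.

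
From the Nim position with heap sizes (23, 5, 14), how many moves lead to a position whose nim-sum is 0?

1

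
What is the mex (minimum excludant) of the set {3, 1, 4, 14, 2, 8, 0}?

5

The values 0, 1, 2, 3, 4 are all present; 5 is the first non-negative integer missing from the set.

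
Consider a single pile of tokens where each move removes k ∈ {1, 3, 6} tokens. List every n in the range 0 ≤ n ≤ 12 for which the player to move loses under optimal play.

Build the Grundy sequence with g(k) = mex{g(k−s) : s ∈ {1, 3, 6}, s ≤ k}:
g(0) = mex{} = 0
g(1) = mex{0} = 1
g(2) = mex{1} = 0
g(3) = mex{0} = 1
g(4) = mex{1} = 0
g(5) = mex{0} = 1
g(6) = mex{0,1} = 2
g(7) = mex{0,1,2} = 3
g(8) = mex{0,1,3} = 2
g(9) = mex{1,2} = 0
g(10) = mex{0,3} = 1
g(11) = mex{1,2} = 0
g(12) = mex{0,2} = 1
The P-positions (g = 0) in 0..12 are 0, 2, 4, 9, 11.

0, 2, 4, 9, 11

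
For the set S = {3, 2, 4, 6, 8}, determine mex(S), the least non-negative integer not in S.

0

0 is not in the set, so the mex is 0.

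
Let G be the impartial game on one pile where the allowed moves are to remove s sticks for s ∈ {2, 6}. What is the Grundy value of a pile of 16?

Grundy values for subtraction set {2, 6}:
k:     0  1  2  3  4  5  6  7  8  9 10 11 12 13 14 15 16
g(k):  0  0  1  1  0  0  1  1  0  0  1  1  0  0  1  1  0
So g(16) = 0.

0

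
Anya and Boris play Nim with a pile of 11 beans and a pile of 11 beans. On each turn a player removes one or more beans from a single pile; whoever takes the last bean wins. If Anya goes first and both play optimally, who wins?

Boris wins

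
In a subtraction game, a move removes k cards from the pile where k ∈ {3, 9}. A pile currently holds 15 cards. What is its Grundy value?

1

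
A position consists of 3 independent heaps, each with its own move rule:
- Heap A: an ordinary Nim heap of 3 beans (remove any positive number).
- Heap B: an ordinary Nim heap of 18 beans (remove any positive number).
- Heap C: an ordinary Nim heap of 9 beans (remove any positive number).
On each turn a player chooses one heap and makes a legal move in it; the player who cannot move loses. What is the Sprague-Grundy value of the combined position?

Heap A is a plain Nim heap of size 3, so its Grundy value is 3.
Heap B is a plain Nim heap of size 18, so its Grundy value is 18.
Heap C is a plain Nim heap of size 9, so its Grundy value is 9.
The value of a disjunctive sum is the nim-sum of the parts.
Combined value = 3 XOR 18 XOR 9 = 24.

24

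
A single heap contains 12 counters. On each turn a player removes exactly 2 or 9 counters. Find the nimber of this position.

Build the Grundy sequence with g(k) = mex{g(k−s) : s ∈ {2, 9}, s ≤ k}:
g(0) = mex{} = 0
g(1) = mex{} = 0
g(2) = mex{0} = 1
g(3) = mex{0} = 1
g(4) = mex{1} = 0
g(5) = mex{1} = 0
g(6) = mex{0} = 1
g(7) = mex{0} = 1
g(8) = mex{1} = 0
g(9) = mex{0,1} = 2
g(10) = mex{0} = 1
g(11) = mex{1,2} = 0
g(12) = mex{1} = 0
So g(12) = 0.

0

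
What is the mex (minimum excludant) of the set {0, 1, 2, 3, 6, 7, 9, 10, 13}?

4

The values 0, 1, 2, 3 are all present; 4 is the first non-negative integer missing from the set.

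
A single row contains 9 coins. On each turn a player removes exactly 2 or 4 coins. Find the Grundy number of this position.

Compute g(0), g(1), … for moves {2, 4}:
g(0) = mex{} = 0
g(1) = mex{} = 0
g(2) = mex{0} = 1
g(3) = mex{0} = 1
g(4) = mex{0,1} = 2
g(5) = mex{0,1} = 2
g(6) = mex{1,2} = 0
g(7) = mex{1,2} = 0
g(8) = mex{0,2} = 1
g(9) = mex{0,2} = 1
So g(9) = 1.

1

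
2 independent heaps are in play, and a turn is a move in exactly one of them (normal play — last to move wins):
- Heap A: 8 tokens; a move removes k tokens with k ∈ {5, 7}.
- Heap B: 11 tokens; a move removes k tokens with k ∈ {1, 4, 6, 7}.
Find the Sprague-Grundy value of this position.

For heap A, compute g(0), g(1), … with moves {5, 7}:
k:     0  1  2  3  4  5  6  7  8
g(k):  0  0  0  0  0  1  1  1  1
So g(8) = 1.
For heap B, compute g(0), g(1), … with moves {1, 4, 6, 7}:
k:     0  1  2  3  4  5  6  7  8  9 10 11
g(k):  0  1  0  1  2  0  1  2  3  2  0  1
So g(11) = 1.
By the Sprague-Grundy theorem, the Grundy value of a sum of independent games is the XOR of the component values.
Combined value = 1 ⊕ 1 = 0.

0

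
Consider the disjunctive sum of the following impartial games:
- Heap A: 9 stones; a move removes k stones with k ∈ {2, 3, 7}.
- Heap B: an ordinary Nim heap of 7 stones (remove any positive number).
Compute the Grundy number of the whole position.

5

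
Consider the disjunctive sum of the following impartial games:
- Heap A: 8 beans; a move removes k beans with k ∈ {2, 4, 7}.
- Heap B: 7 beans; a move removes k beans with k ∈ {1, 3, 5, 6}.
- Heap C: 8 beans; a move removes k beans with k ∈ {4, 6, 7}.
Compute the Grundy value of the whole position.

0

Grundy values for heap A (subtraction set {2, 4, 7}):
k:     0  1  2  3  4  5  6  7  8
g(k):  0  0  1  1  2  2  0  3  1
So g(8) = 1.
For heap B, compute g(0), g(1), … with moves {1, 3, 5, 6}:
k:     0  1  2  3  4  5  6  7
g(k):  0  1  0  1  0  1  2  3
So g(7) = 3.
For heap C, compute g(0), g(1), … with moves {4, 6, 7}:
k:     0  1  2  3  4  5  6  7  8
g(k):  0  0  0  0  1  1  1  1  2
So g(8) = 2.
The value of a disjunctive sum is the nim-sum of the parts.
Combined value = 1 XOR 3 XOR 2 = 0.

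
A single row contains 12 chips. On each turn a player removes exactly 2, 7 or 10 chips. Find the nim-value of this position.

2

Grundy values for subtraction set {2, 7, 10}:
k:     0  1  2  3  4  5  6  7  8  9 10 11 12
g(k):  0  0  1  1  0  0  1  1  2  0  3  1  2
So g(12) = 2.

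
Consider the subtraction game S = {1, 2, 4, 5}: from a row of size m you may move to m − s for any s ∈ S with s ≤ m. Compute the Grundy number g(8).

Build the Grundy sequence with g(k) = mex{g(k−s) : s ∈ {1, 2, 4, 5}, s ≤ k}:
g(0) = mex{} = 0
g(1) = mex{0} = 1
g(2) = mex{0,1} = 2
g(3) = mex{1,2} = 0
g(4) = mex{0,2} = 1
g(5) = mex{0,1} = 2
g(6) = mex{1,2} = 0
g(7) = mex{0,2} = 1
g(8) = mex{0,1} = 2
So g(8) = 2.

2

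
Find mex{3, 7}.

0 is not in the set, so the mex is 0.

0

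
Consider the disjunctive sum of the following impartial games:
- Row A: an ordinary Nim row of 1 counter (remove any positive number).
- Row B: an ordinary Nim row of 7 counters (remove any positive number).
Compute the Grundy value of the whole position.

Row A is a plain Nim row of size 1, so its Grundy value is 1.
Row B is a plain Nim row of size 7, so its Grundy value is 7.
By the Sprague-Grundy theorem, the Grundy value of a sum of independent games is the XOR of the component values.
Combined value = 1 XOR 7 = 6.

6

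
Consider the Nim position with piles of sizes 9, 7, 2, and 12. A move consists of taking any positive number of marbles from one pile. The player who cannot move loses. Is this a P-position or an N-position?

Nim-sum: 9 ^ 7 ^ 2 ^ 12 = 0.
The nim-sum is 0, so this is a P-position: the player to move is in a losing position under optimal play.

P-position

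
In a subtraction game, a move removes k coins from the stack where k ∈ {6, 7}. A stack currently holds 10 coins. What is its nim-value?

1

Build the Grundy sequence with g(k) = mex{g(k−s) : s ∈ {6, 7}, s ≤ k}:
k:     0  1  2  3  4  5  6  7  8  9 10
g(k):  0  0  0  0  0  0  1  1  1  1  1
So g(10) = 1.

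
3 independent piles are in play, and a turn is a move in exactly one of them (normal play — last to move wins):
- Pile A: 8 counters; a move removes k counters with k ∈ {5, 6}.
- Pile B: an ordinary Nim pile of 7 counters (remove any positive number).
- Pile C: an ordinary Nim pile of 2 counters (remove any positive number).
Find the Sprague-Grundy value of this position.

4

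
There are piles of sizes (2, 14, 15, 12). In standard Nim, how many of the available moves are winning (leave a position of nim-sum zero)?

3

Nim-sum: 2 ⊕ 14 ⊕ 15 ⊕ 12 = 15.
The overall nim-sum is X = 15. A pile of size p has a winning move iff p XOR X < p (reduce it to p XOR X).
  2: 2 XOR 15 = 13 ≥ 2 — no move.
  14: 14 XOR 15 = 1 < 14 — winning move (to 1).
  15: 15 XOR 15 = 0 < 15 — winning move (to 0).
  12: 12 XOR 15 = 3 < 12 — winning move (to 3).
That gives 3 winning moves.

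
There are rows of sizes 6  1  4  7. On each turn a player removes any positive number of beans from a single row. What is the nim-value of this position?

4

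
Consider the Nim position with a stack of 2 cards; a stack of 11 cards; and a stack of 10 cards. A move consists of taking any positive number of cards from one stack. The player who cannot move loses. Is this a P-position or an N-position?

In binary:
  0010  (2)
  1011  (11)
  1010  (10)
  ----
  0011  (3)
The nim-sum is 3 ≠ 0, so this is an N-position: the player to move can win.

N-position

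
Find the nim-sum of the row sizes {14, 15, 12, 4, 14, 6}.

1

Write each in binary and XOR column by column:
  1110  (14)
  1111  (15)
  1100  (12)
  0100  (4)
  1110  (14)
  0110  (6)
  ----
  0001  (1)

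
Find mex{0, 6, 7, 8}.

1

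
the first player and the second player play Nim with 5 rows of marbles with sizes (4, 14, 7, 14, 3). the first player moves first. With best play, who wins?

the second player wins

Nim-sum: 4 ^ 14 ^ 7 ^ 14 ^ 3 = 0.
The nim-sum is 0, so this is a P-position: the player to move is in a losing position under optimal play; the first player is about to move from it and so loses — the second player wins.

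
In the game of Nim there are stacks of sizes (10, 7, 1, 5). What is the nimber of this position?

9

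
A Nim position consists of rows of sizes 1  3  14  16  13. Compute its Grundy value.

17

Nim-sum: 1 ^ 3 ^ 14 ^ 16 ^ 13 = 17.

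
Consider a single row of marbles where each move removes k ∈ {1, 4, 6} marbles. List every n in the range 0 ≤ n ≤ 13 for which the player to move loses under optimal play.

0, 2, 5, 7, 10, 12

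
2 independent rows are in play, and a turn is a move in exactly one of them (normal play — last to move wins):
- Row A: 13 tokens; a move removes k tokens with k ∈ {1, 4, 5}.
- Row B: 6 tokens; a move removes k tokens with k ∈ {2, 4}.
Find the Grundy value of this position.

3

Grundy values for row A (subtraction set {1, 4, 5}):
g(0) = mex{} = 0
g(1) = mex{0} = 1
g(2) = mex{1} = 0
g(3) = mex{0} = 1
g(4) = mex{0,1} = 2
g(5) = mex{0,1,2} = 3
g(6) = mex{0,1,3} = 2
g(7) = mex{0,1,2} = 3
g(8) = mex{1,2,3} = 0
g(9) = mex{0,2,3} = 1
g(10) = mex{1,2,3} = 0
g(11) = mex{0,2,3} = 1
g(12) = mex{0,1,3} = 2
g(13) = mex{0,1,2} = 3
So g(13) = 3.
Build the Grundy sequence for row B with g(k) = mex{g(k−s) : s ∈ {2, 4}, s ≤ k}:
g(0) = mex{} = 0
g(1) = mex{} = 0
g(2) = mex{0} = 1
g(3) = mex{0} = 1
g(4) = mex{0,1} = 2
g(5) = mex{0,1} = 2
g(6) = mex{1,2} = 0
So g(6) = 0.
By the Sprague-Grundy theorem, the Grundy value of a sum of independent games is the XOR of the component values.
Combined value = 3 XOR 0 = 3.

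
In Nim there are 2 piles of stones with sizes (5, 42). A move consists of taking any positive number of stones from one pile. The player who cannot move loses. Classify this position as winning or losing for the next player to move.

Winning position

Nim-sum: 5 ⊕ 42 = 47.
The nim-sum is 47 ≠ 0, so this is an N-position: the player to move can win.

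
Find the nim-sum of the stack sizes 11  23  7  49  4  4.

42

Compute the nim-sum pairwise:
11 XOR 23 = 28
28 XOR 7 = 27
27 XOR 49 = 42
42 XOR 4 = 46
46 XOR 4 = 42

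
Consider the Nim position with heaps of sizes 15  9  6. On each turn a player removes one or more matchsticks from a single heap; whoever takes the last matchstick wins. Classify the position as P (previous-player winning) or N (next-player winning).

Compute the nim-sum pairwise:
15 XOR 9 = 6
6 XOR 6 = 0
The nim-sum is 0, so this is a P-position: the player to move is in a losing position under optimal play.

P-position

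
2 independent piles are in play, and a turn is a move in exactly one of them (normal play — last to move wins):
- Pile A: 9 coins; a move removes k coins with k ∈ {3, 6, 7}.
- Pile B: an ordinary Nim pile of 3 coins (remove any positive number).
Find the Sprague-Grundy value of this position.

Grundy values for pile A (subtraction set {3, 6, 7}):
g(0) = mex{} = 0
g(1) = mex{} = 0
g(2) = mex{} = 0
g(3) = mex{0} = 1
g(4) = mex{0} = 1
g(5) = mex{0} = 1
g(6) = mex{0,1} = 2
g(7) = mex{0,1} = 2
g(8) = mex{0,1} = 2
g(9) = mex{0,1,2} = 3
So g(9) = 3.
Pile B is a plain Nim pile of size 3, so its Grundy value is 3.
The value of a disjunctive sum is the nim-sum of the parts.
Combined value = 3 XOR 3 = 0.

0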